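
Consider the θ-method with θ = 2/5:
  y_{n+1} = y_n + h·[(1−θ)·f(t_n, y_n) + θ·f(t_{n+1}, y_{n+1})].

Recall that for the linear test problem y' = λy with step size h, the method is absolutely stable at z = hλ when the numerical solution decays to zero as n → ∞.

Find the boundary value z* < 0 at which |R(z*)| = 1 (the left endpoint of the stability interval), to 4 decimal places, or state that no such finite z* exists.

On y'=λy, z=hλ:
  y_{n+1} = y_n + z·[3/5·y_n + 2/5·y_{n+1}] ⇒ (1 − 2/5z)y_{n+1} = (1 + 3/5z)y_n
  R(z) = (1 + 3/5z)/(1 − 2/5z).

Need |R(x)|<1, x<0.
x=-0.59: |R|=0.5227
R=−1: 1+3/5x = −1+2/5x ⇒ -1/5x=2 ⇒ x=2/(-1/5)=-10.0000
Confirm numerically:
  x=-9.511: |R|=0.97964 <1
  x=-9.408: |R|=0.97514 <1
  x=-6.446: |R|=0.80136 <1
  x=-4.035: |R|=0.54361 <1
  x=-10.586: |R|=1.02239 >1
  x=-10.030: |R|=1.00120 >1
Stable set (-10.0000, 0).

left endpoint -10.0000.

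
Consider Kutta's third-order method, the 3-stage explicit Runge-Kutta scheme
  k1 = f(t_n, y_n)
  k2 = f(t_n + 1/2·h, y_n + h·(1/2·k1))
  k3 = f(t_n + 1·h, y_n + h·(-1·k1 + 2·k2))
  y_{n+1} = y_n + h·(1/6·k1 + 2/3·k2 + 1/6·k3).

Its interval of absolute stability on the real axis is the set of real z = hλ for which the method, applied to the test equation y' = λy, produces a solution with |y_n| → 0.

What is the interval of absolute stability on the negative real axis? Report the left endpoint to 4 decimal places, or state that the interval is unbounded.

(-2.5127, 0).

Test eqn y'=λy, z=hλ:
  order 3, 3-stage ⇒ R(z)=1+z+z^2/2+z^3/6
  (e.g. R(-0.67)=0.50432, |R|=0.50432)

Need |R(x)|<1, x<0.
x=-0.67: |R|=0.5043
|R(-2.85)|=1.6469 |R(-2.08)|=0.4166 |R(-0.67)|=0.5043
Bisect:
  x_lo=-2.8865 |R|=1.7289  x_hi=-0.3791 |R|=0.6837
  mid=-1.63282 |R|=0.02532 →hi
  mid=-2.25967 |R|=0.62964 →hi
  mid=-2.57310 |R|=1.10202 →lo
  mid=-2.41639 |R|=0.84844 →hi
  mid=-2.49474 |R|=0.97064 →hi
  mid=-2.53392 |R|=1.03516 →lo
  mid=-2.51433 |R|=1.00261 →lo
  mid=-2.50454 |R|=0.98655 →hi
  ...
  [-2.51280,-2.51265] ⇒ x*=-2.5127
So |R|<1 on (-2.5127, 0).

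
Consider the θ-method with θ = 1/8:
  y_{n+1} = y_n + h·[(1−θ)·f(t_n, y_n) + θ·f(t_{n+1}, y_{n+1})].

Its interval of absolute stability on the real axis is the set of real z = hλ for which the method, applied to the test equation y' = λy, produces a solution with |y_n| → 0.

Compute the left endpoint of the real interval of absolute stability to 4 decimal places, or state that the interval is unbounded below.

left endpoint -2.6667.

Test eqn y'=λy, z=hλ:
  y_{n+1} = y_n + z·[7/8·y_n + 1/8·y_{n+1}] ⇒ (1 − 1/8z)y_{n+1} = (1 + 7/8z)y_n
  Hence R(z) = (1 + 7/8z)/(1 − 1/8z).

Solve |R(x)|<1 on ℝ⁻.
x=-1.6: |R|=0.3333
R=−1: 1+7/8x = −1+1/8x ⇒ -3/4x=2 ⇒ x=2/(-3/4)=-2.6667
Confirm numerically:
  x=-2.062: |R|=0.63944 <1
  x=-1.195: |R|=0.03970 <1
  x=-1.109: |R|=0.02602 <1
  x=-3.166: |R|=1.26831 >1
  x=-3.041: |R|=1.20342 >1
  x=-2.773: |R|=1.05922 >1
Stable set (-2.6667, 0).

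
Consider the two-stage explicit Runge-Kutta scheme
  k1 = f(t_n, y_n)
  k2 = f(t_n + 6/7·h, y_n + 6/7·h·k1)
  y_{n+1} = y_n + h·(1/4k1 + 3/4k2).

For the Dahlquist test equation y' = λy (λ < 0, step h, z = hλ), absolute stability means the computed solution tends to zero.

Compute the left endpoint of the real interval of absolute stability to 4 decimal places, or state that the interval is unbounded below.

Test eqn y'=λy, z=hλ:
  k1=λy_n ⇒ h·k1=z·y_n;  k2=λ(1+6/7z)y_n ⇒ h·k2=z(1+6/7z)y_n
  y_{n+1}/y_n = 1 + 1/4z + 3/4z(1+6/7z) = 1 + z + 9/14z²
  ⇒ R(z) = 1 + z + 9/14z².

Find x<0 with |R(x)|<1.
x=-1.65: |R|=1.1002
R=1: x+9/14x²=0 ⇒ x=−14/9=-1.5556; min R=1−1/(4·9/14)=0.6111>−1
Confirm numerically:
  x=-1.112: |R|=0.68292 <1
  x=-0.723: |R|=0.61304 <1
  x=-0.701: |R|=0.61490 <1
  x=-2.088: |R|=1.71469 >1
  x=-1.748: |R|=1.21625 >1
Interval (-1.5556, 0).

z* = -1.5556.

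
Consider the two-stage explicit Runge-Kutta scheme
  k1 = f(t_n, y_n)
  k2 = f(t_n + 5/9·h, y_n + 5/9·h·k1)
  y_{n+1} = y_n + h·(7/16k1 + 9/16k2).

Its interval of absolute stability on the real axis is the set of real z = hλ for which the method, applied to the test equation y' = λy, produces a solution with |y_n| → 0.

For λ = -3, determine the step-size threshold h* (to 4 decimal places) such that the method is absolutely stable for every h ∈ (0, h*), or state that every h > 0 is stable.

(-3.2000,0); λ=-3 ⇒ h* = (16/5)/3 = 1.0667.

On y'=λy, z=hλ:
  k1=λy_n ⇒ h·k1=z·y_n;  k2=λ(1+5/9z)y_n ⇒ h·k2=z(1+5/9z)y_n
  y_{n+1}/y_n = 1 + 7/16z + 9/16z(1+5/9z) = 1 + z + 5/16z²
  R(z) = 1 + z + 5/16z².

Solve |R(x)|<1 on ℝ⁻.
x=-0.74: |R|=0.4311
R=1: x+5/16x²=0 ⇒ x=−16/5=-3.2000; min R=1−1/(4·5/16)=0.2000>−1
Confirm numerically:
  x=-2.260: |R|=0.33612 <1
  x=-1.810: |R|=0.21378 <1
  x=-1.414: |R|=0.21081 <1
  x=-3.718: |R|=1.60185 >1
  x=-3.514: |R|=1.34481 >1
  x=-3.307: |R|=1.11058 >1
Interval (-3.2000, 0).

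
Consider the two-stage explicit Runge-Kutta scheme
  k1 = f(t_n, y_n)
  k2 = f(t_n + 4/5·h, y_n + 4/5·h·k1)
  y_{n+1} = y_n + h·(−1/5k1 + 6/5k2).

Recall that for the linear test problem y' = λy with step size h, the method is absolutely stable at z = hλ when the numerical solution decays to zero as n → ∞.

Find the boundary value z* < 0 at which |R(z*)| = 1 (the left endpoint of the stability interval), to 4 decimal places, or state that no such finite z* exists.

With y'=λy (z=hλ):
  k1=λy_n ⇒ h·k1=z·y_n;  k2=λ(1+4/5z)y_n ⇒ h·k2=z(1+4/5z)y_n
  y_{n+1}/y_n = 1 − 1/5z + 6/5z(1+4/5z) = 1 + z + 24/25z²
  Hence R(z) = 1 + z + 24/25z².

Solve |R(x)|<1 on ℝ⁻.
x=-0.85: |R|=0.8436
R=1: x+24/25x²=0 ⇒ x=−25/24=-1.0417; min R=1−1/(4·24/25)=0.7396>−1
Confirm numerically:
  x=-0.999: |R|=0.95908 <1
  x=-0.483: |R|=0.74096 <1
  x=-0.430: |R|=0.74750 <1
  x=-1.539: |R|=1.73478 >1
  x=-1.431: |R|=1.53485 >1
  x=-1.222: |R|=1.21155 >1
So |R|<1 on (-1.0417, 0).

z* = -1.0417.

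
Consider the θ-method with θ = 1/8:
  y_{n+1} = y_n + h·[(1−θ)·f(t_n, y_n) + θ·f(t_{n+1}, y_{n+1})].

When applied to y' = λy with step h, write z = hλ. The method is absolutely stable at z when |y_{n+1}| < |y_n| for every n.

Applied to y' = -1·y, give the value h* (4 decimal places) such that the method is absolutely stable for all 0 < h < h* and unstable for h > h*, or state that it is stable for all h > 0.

With y'=λy (z=hλ):
  y_{n+1} = y_n + z·[7/8·y_n + 1/8·y_{n+1}] ⇒ (1 − 1/8z)y_{n+1} = (1 + 7/8z)y_n
  so R(z) = (1 + 7/8z)/(1 − 1/8z).

Solve |R(x)|<1 on ℝ⁻.
x=-1.03: |R|=0.0875
R=−1: 1+7/8x = −1+1/8x ⇒ -3/4x=2 ⇒ x=2/(-3/4)=-2.6667
Confirm numerically:
  x=-2.624: |R|=0.97590 <1
  x=-2.006: |R|=0.60384 <1
  x=-1.333: |R|=0.14261 <1
  x=-3.218: |R|=1.29488 >1
  x=-3.109: |R|=1.23891 >1
  x=-3.023: |R|=1.19396 >1
Stable set (-2.6667, 0).

(-2.6667,0); λ=-1 ⇒ h* = (8/3)/1 = 2.6667.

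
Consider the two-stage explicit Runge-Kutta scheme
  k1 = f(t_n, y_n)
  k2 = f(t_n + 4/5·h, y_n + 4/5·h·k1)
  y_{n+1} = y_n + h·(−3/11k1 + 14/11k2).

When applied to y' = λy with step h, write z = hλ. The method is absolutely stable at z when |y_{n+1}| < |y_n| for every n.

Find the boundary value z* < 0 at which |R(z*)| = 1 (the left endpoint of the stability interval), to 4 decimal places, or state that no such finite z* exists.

Test eqn y'=λy, z=hλ:
  k1=λy_n ⇒ h·k1=z·y_n;  k2=λ(1+4/5z)y_n ⇒ h·k2=z(1+4/5z)y_n
  y_{n+1}/y_n = 1 − 3/11z + 14/11z(1+4/5z) = 1 + z + 56/55z²
  so R(z) = 1 + z + 56/55z².

Find x<0 with |R(x)|<1.
x=-0.93: |R|=0.9506
R=1: x+56/55x²=0 ⇒ x=−55/56=-0.9821; min R=1−1/(4·56/55)=0.7545>−1
Confirm numerically:
  x=-0.840: |R|=0.87843 <1
  x=-0.673: |R|=0.78816 <1
  x=-0.524: |R|=0.75557 <1
  x=-1.366: |R|=1.53388 >1
  x=-1.343: |R|=1.49344 >1
  x=-1.294: |R|=1.41088 >1
Stable set (-0.9821, 0).

z* = -0.9821.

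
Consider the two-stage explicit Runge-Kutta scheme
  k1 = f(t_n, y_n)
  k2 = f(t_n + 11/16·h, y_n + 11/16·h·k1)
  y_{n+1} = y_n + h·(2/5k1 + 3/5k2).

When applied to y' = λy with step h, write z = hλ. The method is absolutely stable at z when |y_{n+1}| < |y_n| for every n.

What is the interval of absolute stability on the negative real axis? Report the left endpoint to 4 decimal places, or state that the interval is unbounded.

On y'=λy, z=hλ:
  k1=λy_n ⇒ h·k1=z·y_n;  k2=λ(1+11/16z)y_n ⇒ h·k2=z(1+11/16z)y_n
  y_{n+1}/y_n = 1 + 2/5z + 3/5z(1+11/16z) = 1 + z + 33/80z²
  Hence R(z) = 1 + z + 33/80z².

Boundary: |R(x)|=1, x<0.
x=-1.37: |R|=0.4042
R=1: x+33/80x²=0 ⇒ x=−80/33=-2.4242; min R=1−1/(4·33/80)=0.3939>−1
Confirm numerically:
  x=-2.233: |R|=0.82384 <1
  x=-1.984: |R|=0.63971 <1
  x=-0.984: |R|=0.41541 <1
  x=-2.958: |R|=1.65128 >1
  x=-2.942: |R|=1.62834 >1
  x=-2.649: |R|=1.24560 >1
So |R|<1 on (-2.4242, 0).

z∈(-2.4242,0).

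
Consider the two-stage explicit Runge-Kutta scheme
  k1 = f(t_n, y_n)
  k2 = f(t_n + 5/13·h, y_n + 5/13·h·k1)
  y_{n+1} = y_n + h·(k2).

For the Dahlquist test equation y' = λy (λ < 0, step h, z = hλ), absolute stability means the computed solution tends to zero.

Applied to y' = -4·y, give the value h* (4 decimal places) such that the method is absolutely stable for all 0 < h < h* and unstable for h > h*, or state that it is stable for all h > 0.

(-2.6000,0); λ=-4 ⇒ h* = (13/5)/4 = 0.6500.

Test eqn y'=λy, z=hλ:
  k1=λy_n ⇒ h·k1=z·y_n;  k2=λ(1+5/13z)y_n ⇒ h·k2=z(1+5/13z)y_n
  y_{n+1}/y_n = 1 + z(1+5/13z) = 1 + z + 5/13z²
  so R(z) = 1 + z + 5/13z².

Need |R(x)|<1, x<0.
x=-0.33: |R|=0.7119
R=1: x+5/13x²=0 ⇒ x=−13/5=-2.6000; min R=1−1/(4·5/13)=0.3500>−1
Confirm numerically:
  x=-2.326: |R|=0.75488 <1
  x=-1.701: |R|=0.41185 <1
  x=-1.164: |R|=0.35711 <1
  x=-2.900: |R|=1.33462 >1
  x=-2.888: |R|=1.31990 >1
  x=-2.672: |R|=1.07399 >1
So |R|<1 on (-2.6000, 0).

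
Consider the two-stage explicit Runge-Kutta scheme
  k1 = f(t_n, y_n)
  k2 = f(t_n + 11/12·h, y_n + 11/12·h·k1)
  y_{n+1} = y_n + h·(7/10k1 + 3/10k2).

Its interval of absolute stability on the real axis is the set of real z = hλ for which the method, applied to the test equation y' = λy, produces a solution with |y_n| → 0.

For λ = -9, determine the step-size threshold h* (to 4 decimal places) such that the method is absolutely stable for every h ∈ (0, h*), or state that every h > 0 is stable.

On y'=λy, z=hλ:
  k1=λy_n ⇒ h·k1=z·y_n;  k2=λ(1+11/12z)y_n ⇒ h·k2=z(1+11/12z)y_n
  y_{n+1}/y_n = 1 + 7/10z + 3/10z(1+11/12z) = 1 + z + 11/40z²
  Hence R(z) = 1 + z + 11/40z².

Boundary: |R(x)|=1, x<0.
x=-0.72: |R|=0.4226
R=1: x+11/40x²=0 ⇒ x=−40/11=-3.6364; min R=1−1/(4·11/40)=0.0909>−1
Confirm numerically:
  x=-3.399: |R|=0.77813 <1
  x=-2.827: |R|=0.37078 <1
  x=-1.538: |R|=0.11250 <1
  x=-1.460: |R|=0.12619 <1
  x=-4.226: |R|=1.68525 >1
  x=-4.197: |R|=1.64707 >1
  x=-4.130: |R|=1.56065 >1
Interval (-3.6364, 0).

(-3.6364,0); λ=-9 ⇒ h* = (40/11)/9 = 0.4040.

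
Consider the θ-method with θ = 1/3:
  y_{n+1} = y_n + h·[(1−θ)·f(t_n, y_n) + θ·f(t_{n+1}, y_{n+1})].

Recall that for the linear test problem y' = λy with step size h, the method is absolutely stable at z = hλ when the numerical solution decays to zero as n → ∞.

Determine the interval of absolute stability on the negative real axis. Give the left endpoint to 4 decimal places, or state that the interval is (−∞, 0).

z∈(-6.0000,0).

Set f=λy, z=hλ:
  y_{n+1} = y_n + z·[2/3·y_n + 1/3·y_{n+1}] ⇒ (1 − 1/3z)y_{n+1} = (1 + 2/3z)y_n
  so R(z) = (1 + 2/3z)/(1 − 1/3z).

Need |R(x)|<1, x<0.
x=-1.03: |R|=0.2333
R=−1: 1+2/3x = −1+1/3x ⇒ -1/3x=2 ⇒ x=2/(-1/3)=-6.0000
Confirm numerically:
  x=-5.794: |R|=0.97657 <1
  x=-5.223: |R|=0.90551 <1
  x=-4.769: |R|=0.84155 <1
  x=-3.846: |R|=0.68536 <1
  x=-6.354: |R|=1.03784 >1
  x=-6.273: |R|=1.02944 >1
  x=-6.064: |R|=1.00706 >1
So |R|<1 on (-6.0000, 0).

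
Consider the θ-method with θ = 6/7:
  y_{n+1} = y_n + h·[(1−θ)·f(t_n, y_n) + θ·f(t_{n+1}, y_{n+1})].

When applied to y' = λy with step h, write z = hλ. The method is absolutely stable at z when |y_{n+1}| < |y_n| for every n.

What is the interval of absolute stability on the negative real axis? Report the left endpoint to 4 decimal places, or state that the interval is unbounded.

interval (−∞, 0).

With y'=λy (z=hλ):
  y_{n+1} = y_n + z·[1/7·y_n + 6/7·y_{n+1}] ⇒ (1 − 6/7z)y_{n+1} = (1 + 1/7z)y_n
  R(z) = (1 + 1/7z)/(1 − 6/7z).

Need |R(x)|<1, x<0.
x=-0.61: |R|=0.5994
x=-2: |R|=0.2632
x=-10: |R|=0.0448
x=-100: |R|=0.1532
θ=6/7≥1/2 ⇒ |1+1/7x|<|1−6/7x| ∀x<0 ⇒ interval (−∞,0).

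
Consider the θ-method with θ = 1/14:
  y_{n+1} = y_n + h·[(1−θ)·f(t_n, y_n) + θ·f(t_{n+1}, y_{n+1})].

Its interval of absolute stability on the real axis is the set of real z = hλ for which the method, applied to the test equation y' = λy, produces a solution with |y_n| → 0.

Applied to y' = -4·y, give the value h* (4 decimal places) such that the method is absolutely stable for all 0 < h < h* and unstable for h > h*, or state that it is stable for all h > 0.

On y'=λy, z=hλ:
  y_{n+1} = y_n + z·[13/14·y_n + 1/14·y_{n+1}] ⇒ (1 − 1/14z)y_{n+1} = (1 + 13/14z)y_n
  R(z) = (1 + 13/14z)/(1 − 1/14z).

Boundary: |R(x)|=1, x<0.
x=-0.61: |R|=0.4155
R=−1: 1+13/14x = −1+1/14x ⇒ -6/7x=2 ⇒ x=2/(-6/7)=-2.3333
Confirm numerically:
  x=-2.147: |R|=0.86152 <1
  x=-1.314: |R|=0.20125 <1
  x=-0.949: |R|=0.11124 <1
  x=-2.614: |R|=1.20272 >1
  x=-2.421: |R|=1.06406 >1
Interval (-2.3333, 0).

(-2.3333,0); λ=-4 ⇒ h* = (7/3)/4 = 0.5833.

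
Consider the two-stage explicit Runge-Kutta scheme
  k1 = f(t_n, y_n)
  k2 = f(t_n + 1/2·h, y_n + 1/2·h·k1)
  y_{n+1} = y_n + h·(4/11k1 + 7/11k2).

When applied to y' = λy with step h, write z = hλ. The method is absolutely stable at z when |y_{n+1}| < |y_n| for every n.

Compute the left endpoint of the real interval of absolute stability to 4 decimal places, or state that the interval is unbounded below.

left endpoint -3.1429.

On y'=λy, z=hλ:
  k1=λy_n ⇒ h·k1=z·y_n;  k2=λ(1+1/2z)y_n ⇒ h·k2=z(1+1/2z)y_n
  y_{n+1}/y_n = 1 + 4/11z + 7/11z(1+1/2z) = 1 + z + 7/22z²
  R(z) = 1 + z + 7/22z².

Boundary: |R(x)|=1, x<0.
x=-1.35: |R|=0.2299
R=1: x+7/22x²=0 ⇒ x=−22/7=-3.1429; min R=1−1/(4·7/22)=0.2143>−1
Confirm numerically:
  x=-2.701: |R|=0.62026 <1
  x=-2.593: |R|=0.54634 <1
  x=-2.401: |R|=0.43325 <1
  x=-1.713: |R|=0.22066 <1
  x=-3.703: |R|=1.65998 >1
  x=-3.182: |R|=1.03963 >1
Interval (-3.1429, 0).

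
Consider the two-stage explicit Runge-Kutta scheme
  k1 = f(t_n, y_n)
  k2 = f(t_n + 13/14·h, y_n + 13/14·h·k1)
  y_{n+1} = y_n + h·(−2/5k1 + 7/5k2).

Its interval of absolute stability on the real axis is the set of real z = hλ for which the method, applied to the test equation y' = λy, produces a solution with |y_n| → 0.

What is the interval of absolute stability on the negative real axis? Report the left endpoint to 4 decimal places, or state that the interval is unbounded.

(-0.7692, 0).

On y'=λy, z=hλ:
  k1=λy_n ⇒ h·k1=z·y_n;  k2=λ(1+13/14z)y_n ⇒ h·k2=z(1+13/14z)y_n
  y_{n+1}/y_n = 1 − 2/5z + 7/5z(1+13/14z) = 1 + z + 13/10z²
  R(z) = 1 + z + 13/10z².

Need |R(x)|<1, x<0.
x=-0.43: |R|=0.8104
R=1: x+13/10x²=0 ⇒ x=−10/13=-0.7692; min R=1−1/(4·13/10)=0.8077>−1
Confirm numerically:
  x=-0.555: |R|=0.84543 <1
  x=-0.480: |R|=0.81952 <1
  x=-0.374: |R|=0.80784 <1
  x=-1.184: |R|=1.63841 >1
  x=-0.870: |R|=1.11397 >1
So |R|<1 on (-0.7692, 0).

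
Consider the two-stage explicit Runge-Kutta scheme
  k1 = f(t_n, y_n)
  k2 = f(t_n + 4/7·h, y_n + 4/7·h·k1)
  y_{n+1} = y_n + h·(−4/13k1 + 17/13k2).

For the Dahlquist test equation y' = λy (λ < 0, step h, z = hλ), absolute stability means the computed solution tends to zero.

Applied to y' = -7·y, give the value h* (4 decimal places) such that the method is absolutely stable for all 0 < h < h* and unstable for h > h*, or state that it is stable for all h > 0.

(-1.3382,0); λ=-7 ⇒ h* = (91/68)/7 = 0.1912.

Set f=λy, z=hλ:
  k1=λy_n ⇒ h·k1=z·y_n;  k2=λ(1+4/7z)y_n ⇒ h·k2=z(1+4/7z)y_n
  y_{n+1}/y_n = 1 − 4/13z + 17/13z(1+4/7z) = 1 + z + 68/91z²
  Hence R(z) = 1 + z + 68/91z².

Solve |R(x)|<1 on ℝ⁻.
x=-1.22: |R|=0.8922
R=1: x+68/91x²=0 ⇒ x=−91/68=-1.3382; min R=1−1/(4·68/91)=0.6654>−1
Confirm numerically:
  x=-1.191: |R|=0.86896 <1
  x=-1.181: |R|=0.86124 <1
  x=-0.880: |R|=0.69867 <1
  x=-0.878: |R|=0.69805 <1
  x=-1.748: |R|=1.53523 >1
  x=-1.616: |R|=1.33542 >1
Interval (-1.3382, 0).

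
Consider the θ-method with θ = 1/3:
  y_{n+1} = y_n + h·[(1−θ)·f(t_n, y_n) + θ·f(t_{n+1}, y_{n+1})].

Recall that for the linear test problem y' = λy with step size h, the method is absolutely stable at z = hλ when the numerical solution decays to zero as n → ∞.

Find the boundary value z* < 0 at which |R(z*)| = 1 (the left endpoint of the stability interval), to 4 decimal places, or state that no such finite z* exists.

left endpoint -6.0000.

Set f=λy, z=hλ:
  y_{n+1} = y_n + z·[2/3·y_n + 1/3·y_{n+1}] ⇒ (1 − 1/3z)y_{n+1} = (1 + 2/3z)y_n
  ⇒ R(z) = (1 + 2/3z)/(1 − 1/3z).

Need |R(x)|<1, x<0.
x=-1.56: |R|=0.0263
R=−1: 1+2/3x = −1+1/3x ⇒ -1/3x=2 ⇒ x=2/(-1/3)=-6.0000
Confirm numerically:
  x=-4.757: |R|=0.83976 <1
  x=-3.566: |R|=0.62930 <1
  x=-3.475: |R|=0.61004 <1
  x=-6.282: |R|=1.03038 >1
  x=-6.202: |R|=1.02195 >1
Stable set (-6.0000, 0).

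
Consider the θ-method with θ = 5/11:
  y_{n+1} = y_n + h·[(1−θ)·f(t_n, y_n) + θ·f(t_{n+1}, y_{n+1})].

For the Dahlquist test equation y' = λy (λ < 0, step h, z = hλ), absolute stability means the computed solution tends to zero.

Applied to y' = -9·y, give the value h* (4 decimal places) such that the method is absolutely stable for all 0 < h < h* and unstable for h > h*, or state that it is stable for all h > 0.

(-22.0000,0); λ=-9 ⇒ h* = (22)/9 = 2.4444.

Test eqn y'=λy, z=hλ:
  y_{n+1} = y_n + z·[6/11·y_n + 5/11·y_{n+1}] ⇒ (1 − 5/11z)y_{n+1} = (1 + 6/11z)y_n
  Hence R(z) = (1 + 6/11z)/(1 − 5/11z).

Find x<0 with |R(x)|<1.
x=-0.92: |R|=0.3513
R=−1: 1+6/11x = −1+5/11x ⇒ -1/11x=2 ⇒ x=2/(-1/11)=-22.0000
Confirm numerically:
  x=-21.649: |R|=0.99706 <1
  x=-17.509: |R|=0.95443 <1
  x=-14.461: |R|=0.90950 <1
  x=-10.224: |R|=0.81043 <1
  x=-22.271: |R|=1.00221 >1
  x=-22.247: |R|=1.00202 >1
  x=-22.186: |R|=1.00153 >1
Stable set (-22.0000, 0).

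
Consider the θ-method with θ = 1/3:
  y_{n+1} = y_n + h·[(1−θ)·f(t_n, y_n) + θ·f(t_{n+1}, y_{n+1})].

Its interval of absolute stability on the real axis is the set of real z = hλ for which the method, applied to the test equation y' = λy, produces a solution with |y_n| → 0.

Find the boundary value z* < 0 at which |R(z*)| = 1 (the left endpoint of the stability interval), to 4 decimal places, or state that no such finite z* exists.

With y'=λy (z=hλ):
  y_{n+1} = y_n + z·[2/3·y_n + 1/3·y_{n+1}] ⇒ (1 − 1/3z)y_{n+1} = (1 + 2/3z)y_n
  Hence R(z) = (1 + 2/3z)/(1 − 1/3z).

Need |R(x)|<1, x<0.
x=-1.43: |R|=0.0316
R=−1: 1+2/3x = −1+1/3x ⇒ -1/3x=2 ⇒ x=2/(-1/3)=-6.0000
Confirm numerically:
  x=-5.914: |R|=0.99035 <1
  x=-5.547: |R|=0.94700 <1
  x=-5.012: |R|=0.87668 <1
  x=-3.676: |R|=0.65189 <1
  x=-6.340: |R|=1.03640 >1
  x=-6.285: |R|=1.03069 >1
  x=-6.055: |R|=1.00607 >1
Stable set (-6.0000, 0).

left endpoint -6.0000.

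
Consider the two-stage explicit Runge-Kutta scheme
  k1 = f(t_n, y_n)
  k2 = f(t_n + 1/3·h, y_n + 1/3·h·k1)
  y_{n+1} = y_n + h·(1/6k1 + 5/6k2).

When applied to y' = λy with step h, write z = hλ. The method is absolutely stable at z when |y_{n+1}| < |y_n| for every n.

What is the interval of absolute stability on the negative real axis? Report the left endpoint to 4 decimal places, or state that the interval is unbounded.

On y'=λy, z=hλ:
  k1=λy_n ⇒ h·k1=z·y_n;  k2=λ(1+1/3z)y_n ⇒ h·k2=z(1+1/3z)y_n
  y_{n+1}/y_n = 1 + 1/6z + 5/6z(1+1/3z) = 1 + z + 5/18z²
  Hence R(z) = 1 + z + 5/18z².

Boundary: |R(x)|=1, x<0.
x=-1.51: |R|=0.1234
R=1: x+5/18x²=0 ⇒ x=−18/5=-3.6000; min R=1−1/(4·5/18)=0.1000>−1
Confirm numerically:
  x=-3.031: |R|=0.52093 <1
  x=-2.481: |R|=0.22882 <1
  x=-1.630: |R|=0.10803 <1
  x=-1.573: |R|=0.11431 <1
  x=-3.777: |R|=1.18570 >1
  x=-3.702: |R|=1.10489 >1
  x=-3.665: |R|=1.06617 >1
So |R|<1 on (-3.6000, 0).

z∈(-3.6000,0).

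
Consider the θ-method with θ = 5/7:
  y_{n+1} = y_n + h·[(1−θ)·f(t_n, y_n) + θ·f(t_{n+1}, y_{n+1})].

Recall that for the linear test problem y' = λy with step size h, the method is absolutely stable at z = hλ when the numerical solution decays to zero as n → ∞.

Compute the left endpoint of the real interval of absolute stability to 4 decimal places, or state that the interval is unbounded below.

Test eqn y'=λy, z=hλ:
  y_{n+1} = y_n + z·[2/7·y_n + 5/7·y_{n+1}] ⇒ (1 − 5/7z)y_{n+1} = (1 + 2/7z)y_n
  ⇒ R(z) = (1 + 2/7z)/(1 − 5/7z).

Boundary: |R(x)|=1, x<0.
x=-1.25: |R|=0.3396
x=-2: |R|=0.1765
x=-10: |R|=0.2281
x=-100: |R|=0.3807
θ=5/7≥1/2 ⇒ |1+2/7x|<|1−5/7x| ∀x<0 ⇒ interval (−∞,0).

(−∞, 0) — no finite endpoint.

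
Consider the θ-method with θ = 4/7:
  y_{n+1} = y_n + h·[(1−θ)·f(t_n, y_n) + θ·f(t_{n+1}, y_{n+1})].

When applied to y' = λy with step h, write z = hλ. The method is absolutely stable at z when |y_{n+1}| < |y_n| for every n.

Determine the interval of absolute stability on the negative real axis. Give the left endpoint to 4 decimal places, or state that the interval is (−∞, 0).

Set f=λy, z=hλ:
  y_{n+1} = y_n + z·[3/7·y_n + 4/7·y_{n+1}] ⇒ (1 − 4/7z)y_{n+1} = (1 + 3/7z)y_n
  R(z) = (1 + 3/7z)/(1 − 4/7z).

Solve |R(x)|<1 on ℝ⁻.
x=-0.98: |R|=0.3718
x=-2: |R|=0.0667
x=-10: |R|=0.4894
x=-100: |R|=0.7199
θ=4/7≥1/2 ⇒ |1+3/7x|<|1−4/7x| ∀x<0 ⇒ interval (−∞,0).

unbounded; (−∞, 0).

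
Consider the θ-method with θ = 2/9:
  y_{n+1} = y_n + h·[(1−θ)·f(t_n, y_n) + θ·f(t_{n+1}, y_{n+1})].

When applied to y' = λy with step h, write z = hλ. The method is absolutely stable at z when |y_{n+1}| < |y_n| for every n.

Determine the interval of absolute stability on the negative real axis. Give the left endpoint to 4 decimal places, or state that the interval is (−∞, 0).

z∈(-3.6000,0).

Set f=λy, z=hλ:
  y_{n+1} = y_n + z·[7/9·y_n + 2/9·y_{n+1}] ⇒ (1 − 2/9z)y_{n+1} = (1 + 7/9z)y_n
  Hence R(z) = (1 + 7/9z)/(1 − 2/9z).

Boundary: |R(x)|=1, x<0.
x=-1.77: |R|=0.2703
R=−1: 1+7/9x = −1+2/9x ⇒ -5/9x=2 ⇒ x=2/(-5/9)=-3.6000
Confirm numerically:
  x=-2.708: |R|=0.69062 <1
  x=-2.402: |R|=0.56607 <1
  x=-2.309: |R|=0.52600 <1
  x=-4.039: |R|=1.12853 >1
  x=-3.874: |R|=1.08180 >1
  x=-3.834: |R|=1.07019 >1
Stable set (-3.6000, 0).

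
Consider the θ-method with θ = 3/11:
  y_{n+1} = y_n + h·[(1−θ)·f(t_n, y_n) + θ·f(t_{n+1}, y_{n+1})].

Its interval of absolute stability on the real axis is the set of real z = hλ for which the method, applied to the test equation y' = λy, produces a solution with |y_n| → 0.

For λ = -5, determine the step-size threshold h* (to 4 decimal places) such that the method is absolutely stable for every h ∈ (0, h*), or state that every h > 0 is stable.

(-4.4000,0); λ=-5 ⇒ h* = (22/5)/5 = 0.8800.

On y'=λy, z=hλ:
  y_{n+1} = y_n + z·[8/11·y_n + 3/11·y_{n+1}] ⇒ (1 − 3/11z)y_{n+1} = (1 + 8/11z)y_n
  so R(z) = (1 + 8/11z)/(1 − 3/11z).

Boundary: |R(x)|=1, x<0.
x=-1.36: |R|=0.0080
R=−1: 1+8/11x = −1+3/11x ⇒ -5/11x=2 ⇒ x=2/(-5/11)=-4.4000
Confirm numerically:
  x=-4.157: |R|=0.94823 <1
  x=-3.667: |R|=0.83342 <1
  x=-3.227: |R|=0.71641 <1
  x=-1.895: |R|=0.24933 <1
  x=-4.963: |R|=1.10873 >1
  x=-4.829: |R|=1.08416 >1
  x=-4.450: |R|=1.01027 >1
So |R|<1 on (-4.4000, 0).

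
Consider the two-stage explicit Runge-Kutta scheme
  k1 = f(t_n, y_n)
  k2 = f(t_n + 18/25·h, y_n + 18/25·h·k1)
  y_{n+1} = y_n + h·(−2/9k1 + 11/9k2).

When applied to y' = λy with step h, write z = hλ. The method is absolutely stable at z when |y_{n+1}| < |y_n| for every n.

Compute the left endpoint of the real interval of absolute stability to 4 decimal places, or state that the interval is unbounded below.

Set f=λy, z=hλ:
  k1=λy_n ⇒ h·k1=z·y_n;  k2=λ(1+18/25z)y_n ⇒ h·k2=z(1+18/25z)y_n
  y_{n+1}/y_n = 1 − 2/9z + 11/9z(1+18/25z) = 1 + z + 22/25z²
  R(z) = 1 + z + 22/25z².

Boundary: |R(x)|=1, x<0.
x=-1.65: |R|=1.7458
R=1: x+22/25x²=0 ⇒ x=−25/22=-1.1364; min R=1−1/(4·22/25)=0.7159>−1
Confirm numerically:
  x=-1.014: |R|=0.89081 <1
  x=-0.949: |R|=0.84353 <1
  x=-0.882: |R|=0.80257 <1
  x=-1.688: |R|=1.81942 >1
  x=-1.612: |R|=1.67472 >1
So |R|<1 on (-1.1364, 0).

z* = -1.1364.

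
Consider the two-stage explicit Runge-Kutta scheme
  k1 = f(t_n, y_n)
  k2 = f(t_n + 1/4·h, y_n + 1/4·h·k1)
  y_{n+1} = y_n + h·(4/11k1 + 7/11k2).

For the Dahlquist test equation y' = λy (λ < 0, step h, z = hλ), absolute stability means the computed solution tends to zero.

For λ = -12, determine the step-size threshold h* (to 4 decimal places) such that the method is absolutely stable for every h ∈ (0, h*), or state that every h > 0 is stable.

(-6.2857,0); λ=-12 ⇒ h* = (44/7)/12 = 0.5238.

Test eqn y'=λy, z=hλ:
  k1=λy_n ⇒ h·k1=z·y_n;  k2=λ(1+1/4z)y_n ⇒ h·k2=z(1+1/4z)y_n
  y_{n+1}/y_n = 1 + 4/11z + 7/11z(1+1/4z) = 1 + z + 7/44z²
  so R(z) = 1 + z + 7/44z².

Find x<0 with |R(x)|<1.
x=-1.12: |R|=0.0796
R=1: x+7/44x²=0 ⇒ x=−44/7=-6.2857; min R=1−1/(4·7/44)=-0.5714>−1
Confirm numerically:
  x=-6.129: |R|=0.84719 <1
  x=-5.191: |R|=0.09594 <1
  x=-4.615: |R|=0.22665 <1
  x=-3.723: |R|=0.51788 <1
  x=-6.858: |R|=1.62439 >1
  x=-6.831: |R|=1.59259 >1
  x=-6.515: |R|=1.23765 >1
So |R|<1 on (-6.2857, 0).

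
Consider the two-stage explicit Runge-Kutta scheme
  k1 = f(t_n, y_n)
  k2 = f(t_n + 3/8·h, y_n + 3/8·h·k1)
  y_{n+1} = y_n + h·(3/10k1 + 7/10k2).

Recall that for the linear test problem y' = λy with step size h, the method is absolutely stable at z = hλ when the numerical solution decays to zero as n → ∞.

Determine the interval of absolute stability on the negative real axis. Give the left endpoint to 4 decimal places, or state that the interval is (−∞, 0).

(-3.8095, 0).

On y'=λy, z=hλ:
  k1=λy_n ⇒ h·k1=z·y_n;  k2=λ(1+3/8z)y_n ⇒ h·k2=z(1+3/8z)y_n
  y_{n+1}/y_n = 1 + 3/10z + 7/10z(1+3/8z) = 1 + z + 21/80z²
  Hence R(z) = 1 + z + 21/80z².

Solve |R(x)|<1 on ℝ⁻.
x=-1.37: |R|=0.1227
R=1: x+21/80x²=0 ⇒ x=−80/21=-3.8095; min R=1−1/(4·21/80)=0.0476>−1
Confirm numerically:
  x=-2.700: |R|=0.21363 <1
  x=-2.302: |R|=0.08904 <1
  x=-2.283: |R|=0.08517 <1
  x=-4.298: |R|=1.55111 >1
  x=-4.100: |R|=1.31262 >1
Stable set (-3.8095, 0).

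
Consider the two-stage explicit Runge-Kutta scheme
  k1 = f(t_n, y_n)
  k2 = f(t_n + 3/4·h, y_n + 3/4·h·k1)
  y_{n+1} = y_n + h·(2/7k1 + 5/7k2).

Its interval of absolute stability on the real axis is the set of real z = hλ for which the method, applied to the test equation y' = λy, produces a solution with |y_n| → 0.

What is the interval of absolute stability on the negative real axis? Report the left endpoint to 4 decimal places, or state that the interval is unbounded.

Test eqn y'=λy, z=hλ:
  k1=λy_n ⇒ h·k1=z·y_n;  k2=λ(1+3/4z)y_n ⇒ h·k2=z(1+3/4z)y_n
  y_{n+1}/y_n = 1 + 2/7z + 5/7z(1+3/4z) = 1 + z + 15/28z²
  R(z) = 1 + z + 15/28z².

Need |R(x)|<1, x<0.
x=-0.43: |R|=0.6691
R=1: x+15/28x²=0 ⇒ x=−28/15=-1.8667; min R=1−1/(4·15/28)=0.5333>−1
Confirm numerically:
  x=-1.016: |R|=0.53699 <1
  x=-0.823: |R|=0.53985 <1
  x=-0.771: |R|=0.54745 <1
  x=-2.427: |R|=1.72853 >1
  x=-2.094: |R|=1.25502 >1
So |R|<1 on (-1.8667, 0).

z∈(-1.8667,0).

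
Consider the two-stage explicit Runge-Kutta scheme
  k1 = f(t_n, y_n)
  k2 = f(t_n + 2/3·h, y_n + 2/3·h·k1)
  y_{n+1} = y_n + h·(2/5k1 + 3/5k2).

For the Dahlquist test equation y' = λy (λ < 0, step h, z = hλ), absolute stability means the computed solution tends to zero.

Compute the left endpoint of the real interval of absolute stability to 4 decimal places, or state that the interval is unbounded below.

Test eqn y'=λy, z=hλ:
  k1=λy_n ⇒ h·k1=z·y_n;  k2=λ(1+2/3z)y_n ⇒ h·k2=z(1+2/3z)y_n
  y_{n+1}/y_n = 1 + 2/5z + 3/5z(1+2/3z) = 1 + z + 2/5z²
  ⇒ R(z) = 1 + z + 2/5z².

Need |R(x)|<1, x<0.
x=-0.84: |R|=0.4422
R=1: x+2/5x²=0 ⇒ x=−5/2=-2.5000; min R=1−1/(4·2/5)=0.3750>−1
Confirm numerically:
  x=-2.327: |R|=0.83897 <1
  x=-2.288: |R|=0.80598 <1
  x=-1.577: |R|=0.41777 <1
  x=-1.076: |R|=0.38711 <1
  x=-2.892: |R|=1.45347 >1
  x=-2.555: |R|=1.05621 >1
  x=-2.553: |R|=1.05412 >1
Interval (-2.5000, 0).

z* = -2.5000.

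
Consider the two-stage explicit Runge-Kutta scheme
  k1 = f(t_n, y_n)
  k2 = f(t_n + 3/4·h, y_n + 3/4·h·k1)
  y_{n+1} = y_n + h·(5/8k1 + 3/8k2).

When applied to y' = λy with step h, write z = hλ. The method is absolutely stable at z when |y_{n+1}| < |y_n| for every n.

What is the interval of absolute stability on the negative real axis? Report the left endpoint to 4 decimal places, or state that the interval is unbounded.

z∈(-3.5556,0).

Test eqn y'=λy, z=hλ:
  k1=λy_n ⇒ h·k1=z·y_n;  k2=λ(1+3/4z)y_n ⇒ h·k2=z(1+3/4z)y_n
  y_{n+1}/y_n = 1 + 5/8z + 3/8z(1+3/4z) = 1 + z + 9/32z²
  Hence R(z) = 1 + z + 9/32z².

Boundary: |R(x)|=1, x<0.
x=-0.81: |R|=0.3745
R=1: x+9/32x²=0 ⇒ x=−32/9=-3.5556; min R=1−1/(4·9/32)=0.1111>−1
Confirm numerically:
  x=-3.384: |R|=0.83672 <1
  x=-3.201: |R|=0.68080 <1
  x=-3.163: |R|=0.65079 <1
  x=-4.130: |R|=1.66725 >1
  x=-3.770: |R|=1.22738 >1
Interval (-3.5556, 0).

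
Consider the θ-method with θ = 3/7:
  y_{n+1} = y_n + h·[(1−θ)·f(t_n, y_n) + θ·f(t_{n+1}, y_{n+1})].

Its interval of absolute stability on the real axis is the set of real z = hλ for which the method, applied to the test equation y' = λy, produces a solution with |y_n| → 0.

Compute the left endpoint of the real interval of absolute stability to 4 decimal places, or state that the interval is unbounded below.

z* = -14.0000.

Set f=λy, z=hλ:
  y_{n+1} = y_n + z·[4/7·y_n + 3/7·y_{n+1}] ⇒ (1 − 3/7z)y_{n+1} = (1 + 4/7z)y_n
  R(z) = (1 + 4/7z)/(1 − 3/7z).

Need |R(x)|<1, x<0.
x=-1.73: |R|=0.0066
R=−1: 1+4/7x = −1+3/7x ⇒ -1/7x=2 ⇒ x=2/(-1/7)=-14.0000
Confirm numerically:
  x=-5.913: |R|=0.67311 <1
  x=-5.771: |R|=0.66154 <1
  x=-5.705: |R|=0.65602 <1
  x=-14.576: |R|=1.01135 >1
  x=-14.500: |R|=1.00990 >1
  x=-14.343: |R|=1.00686 >1
So |R|<1 on (-14.0000, 0).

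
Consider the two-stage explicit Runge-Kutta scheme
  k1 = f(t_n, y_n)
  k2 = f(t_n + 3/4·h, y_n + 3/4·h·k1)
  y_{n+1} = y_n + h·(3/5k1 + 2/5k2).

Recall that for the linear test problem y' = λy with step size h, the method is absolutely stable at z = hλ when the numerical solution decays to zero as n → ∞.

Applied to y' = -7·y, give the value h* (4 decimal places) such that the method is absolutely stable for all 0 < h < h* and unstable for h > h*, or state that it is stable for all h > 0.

(-3.3333,0); λ=-7 ⇒ h* = (10/3)/7 = 0.4762.

Set f=λy, z=hλ:
  k1=λy_n ⇒ h·k1=z·y_n;  k2=λ(1+3/4z)y_n ⇒ h·k2=z(1+3/4z)y_n
  y_{n+1}/y_n = 1 + 3/5z + 2/5z(1+3/4z) = 1 + z + 3/10z²
  so R(z) = 1 + z + 3/10z².

Boundary: |R(x)|=1, x<0.
x=-1.11: |R|=0.2596
R=1: x+3/10x²=0 ⇒ x=−10/3=-3.3333; min R=1−1/(4·3/10)=0.1667>−1
Confirm numerically:
  x=-2.742: |R|=0.51357 <1
  x=-1.974: |R|=0.19500 <1
  x=-1.959: |R|=0.19230 <1
  x=-3.572: |R|=1.25576 >1
  x=-3.454: |R|=1.12503 >1
  x=-3.386: |R|=1.05350 >1
Interval (-3.3333, 0).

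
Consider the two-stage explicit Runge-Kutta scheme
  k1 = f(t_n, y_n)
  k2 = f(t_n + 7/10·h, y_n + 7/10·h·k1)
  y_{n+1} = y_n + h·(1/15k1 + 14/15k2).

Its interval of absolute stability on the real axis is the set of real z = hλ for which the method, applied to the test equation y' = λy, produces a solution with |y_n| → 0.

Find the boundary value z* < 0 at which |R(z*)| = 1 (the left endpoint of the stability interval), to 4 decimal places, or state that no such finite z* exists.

z* = -1.5306.

On y'=λy, z=hλ:
  k1=λy_n ⇒ h·k1=z·y_n;  k2=λ(1+7/10z)y_n ⇒ h·k2=z(1+7/10z)y_n
  y_{n+1}/y_n = 1 + 1/15z + 14/15z(1+7/10z) = 1 + z + 49/75z²
  ⇒ R(z) = 1 + z + 49/75z².

Boundary: |R(x)|=1, x<0.
x=-1.74: |R|=1.2380
R=1: x+49/75x²=0 ⇒ x=−75/49=-1.5306; min R=1−1/(4·49/75)=0.6173>−1
Confirm numerically:
  x=-1.494: |R|=0.96426 <1
  x=-1.313: |R|=0.81333 <1
  x=-1.092: |R|=0.68708 <1
  x=-2.099: |R|=1.77946 >1
  x=-2.035: |R|=1.67060 >1
  x=-1.974: |R|=1.57183 >1
Interval (-1.5306, 0).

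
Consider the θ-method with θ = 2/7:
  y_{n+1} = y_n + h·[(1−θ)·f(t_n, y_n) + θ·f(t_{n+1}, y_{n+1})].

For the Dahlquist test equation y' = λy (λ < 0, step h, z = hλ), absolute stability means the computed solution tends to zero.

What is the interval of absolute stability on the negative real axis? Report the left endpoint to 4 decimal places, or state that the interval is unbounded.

With y'=λy (z=hλ):
  y_{n+1} = y_n + z·[5/7·y_n + 2/7·y_{n+1}] ⇒ (1 − 2/7z)y_{n+1} = (1 + 5/7z)y_n
  R(z) = (1 + 5/7z)/(1 − 2/7z).

Solve |R(x)|<1 on ℝ⁻.
x=-0.8: |R|=0.3488
R=−1: 1+5/7x = −1+2/7x ⇒ -3/7x=2 ⇒ x=2/(-3/7)=-4.6667
Confirm numerically:
  x=-3.612: |R|=0.77756 <1
  x=-3.478: |R|=0.74448 <1
  x=-2.756: |R|=0.54188 <1
  x=-4.993: |R|=1.05764 >1
  x=-4.838: |R|=1.03082 >1
So |R|<1 on (-4.6667, 0).

(-4.6667, 0).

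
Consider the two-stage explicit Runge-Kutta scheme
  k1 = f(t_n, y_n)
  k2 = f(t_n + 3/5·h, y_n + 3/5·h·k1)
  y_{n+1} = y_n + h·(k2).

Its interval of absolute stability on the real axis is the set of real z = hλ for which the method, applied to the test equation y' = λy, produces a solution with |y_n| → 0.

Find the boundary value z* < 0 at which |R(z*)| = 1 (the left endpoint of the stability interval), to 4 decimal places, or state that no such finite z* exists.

Set f=λy, z=hλ:
  k1=λy_n ⇒ h·k1=z·y_n;  k2=λ(1+3/5z)y_n ⇒ h·k2=z(1+3/5z)y_n
  y_{n+1}/y_n = 1 + z(1+3/5z) = 1 + z + 3/5z²
  ⇒ R(z) = 1 + z + 3/5z².

Boundary: |R(x)|=1, x<0.
x=-1.21: |R|=0.6685
R=1: x+3/5x²=0 ⇒ x=−5/3=-1.6667; min R=1−1/(4·3/5)=0.5833>−1
Confirm numerically:
  x=-1.024: |R|=0.60515 <1
  x=-0.989: |R|=0.59787 <1
  x=-0.719: |R|=0.59118 <1
  x=-2.133: |R|=1.59681 >1
  x=-1.945: |R|=1.32482 >1
Interval (-1.6667, 0).

z* = -1.6667.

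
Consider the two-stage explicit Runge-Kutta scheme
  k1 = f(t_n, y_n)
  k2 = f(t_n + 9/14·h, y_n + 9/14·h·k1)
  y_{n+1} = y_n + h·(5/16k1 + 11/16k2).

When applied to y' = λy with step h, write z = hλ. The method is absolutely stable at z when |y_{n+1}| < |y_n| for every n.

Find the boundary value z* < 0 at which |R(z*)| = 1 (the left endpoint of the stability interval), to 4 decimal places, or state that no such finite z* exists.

z* = -2.2626.

On y'=λy, z=hλ:
  k1=λy_n ⇒ h·k1=z·y_n;  k2=λ(1+9/14z)y_n ⇒ h·k2=z(1+9/14z)y_n
  y_{n+1}/y_n = 1 + 5/16z + 11/16z(1+9/14z) = 1 + z + 99/224z²
  Hence R(z) = 1 + z + 99/224z².

Solve |R(x)|<1 on ℝ⁻.
x=-0.78: |R|=0.4889
R=1: x+99/224x²=0 ⇒ x=−224/99=-2.2626; min R=1−1/(4·99/224)=0.4343>−1
Confirm numerically:
  x=-1.291: |R|=0.44561 <1
  x=-1.224: |R|=0.43814 <1
  x=-1.207: |R|=0.43688 <1
  x=-0.958: |R|=0.44762 <1
  x=-2.613: |R|=1.40463 >1
  x=-2.603: |R|=1.39158 >1
  x=-2.522: |R|=1.28911 >1
Stable set (-2.2626, 0).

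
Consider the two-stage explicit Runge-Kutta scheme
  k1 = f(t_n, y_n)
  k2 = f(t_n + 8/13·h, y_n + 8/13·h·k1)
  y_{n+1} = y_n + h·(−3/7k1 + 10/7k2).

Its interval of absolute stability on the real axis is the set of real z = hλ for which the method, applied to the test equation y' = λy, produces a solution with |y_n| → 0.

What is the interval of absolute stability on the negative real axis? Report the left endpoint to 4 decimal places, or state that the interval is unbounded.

With y'=λy (z=hλ):
  k1=λy_n ⇒ h·k1=z·y_n;  k2=λ(1+8/13z)y_n ⇒ h·k2=z(1+8/13z)y_n
  y_{n+1}/y_n = 1 − 3/7z + 10/7z(1+8/13z) = 1 + z + 80/91z²
  so R(z) = 1 + z + 80/91z².

Need |R(x)|<1, x<0.
x=-0.89: |R|=0.8064
R=1: x+80/91x²=0 ⇒ x=−91/80=-1.1375; min R=1−1/(4·80/91)=0.7156>−1
Confirm numerically:
  x=-0.830: |R|=0.77563 <1
  x=-0.698: |R|=0.73031 <1
  x=-0.487: |R|=0.72150 <1
  x=-1.715: |R|=1.87069 >1
  x=-1.616: |R|=1.67979 >1
Interval (-1.1375, 0).

(-1.1375, 0).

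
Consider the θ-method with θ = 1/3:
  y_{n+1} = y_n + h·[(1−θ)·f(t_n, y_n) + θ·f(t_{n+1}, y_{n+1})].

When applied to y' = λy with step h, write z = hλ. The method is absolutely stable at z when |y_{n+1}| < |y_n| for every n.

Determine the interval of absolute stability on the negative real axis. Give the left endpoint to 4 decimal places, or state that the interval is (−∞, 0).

z∈(-6.0000,0).

On y'=λy, z=hλ:
  y_{n+1} = y_n + z·[2/3·y_n + 1/3·y_{n+1}] ⇒ (1 − 1/3z)y_{n+1} = (1 + 2/3z)y_n
  Hence R(z) = (1 + 2/3z)/(1 − 1/3z).

Find x<0 with |R(x)|<1.
x=-1.02: |R|=0.2388
R=−1: 1+2/3x = −1+1/3x ⇒ -1/3x=2 ⇒ x=2/(-1/3)=-6.0000
Confirm numerically:
  x=-4.950: |R|=0.86792 <1
  x=-3.483: |R|=0.61175 <1
  x=-2.407: |R|=0.33549 <1
  x=-6.201: |R|=1.02185 >1
  x=-6.180: |R|=1.01961 >1
  x=-6.111: |R|=1.01218 >1
Interval (-6.0000, 0).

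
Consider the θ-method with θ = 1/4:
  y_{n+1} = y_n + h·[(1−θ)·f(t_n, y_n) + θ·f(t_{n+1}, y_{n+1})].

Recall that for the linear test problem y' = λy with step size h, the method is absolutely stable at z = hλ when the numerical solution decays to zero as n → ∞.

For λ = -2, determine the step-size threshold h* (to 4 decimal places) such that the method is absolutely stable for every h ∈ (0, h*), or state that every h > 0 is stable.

(-4.0000,0); λ=-2 ⇒ h* = (4)/2 = 2.0000.

With y'=λy (z=hλ):
  y_{n+1} = y_n + z·[3/4·y_n + 1/4·y_{n+1}] ⇒ (1 − 1/4z)y_{n+1} = (1 + 3/4z)y_n
  R(z) = (1 + 3/4z)/(1 − 1/4z).

Need |R(x)|<1, x<0.
x=-1.13: |R|=0.1189
R=−1: 1+3/4x = −1+1/4x ⇒ -1/2x=2 ⇒ x=2/(-1/2)=-4.0000
Confirm numerically:
  x=-3.684: |R|=0.91775 <1
  x=-2.986: |R|=0.70971 <1
  x=-2.569: |R|=0.56432 <1
  x=-2.473: |R|=0.52819 <1
  x=-4.336: |R|=1.08061 >1
  x=-4.290: |R|=1.06996 >1
  x=-4.043: |R|=1.01069 >1
Interval (-4.0000, 0).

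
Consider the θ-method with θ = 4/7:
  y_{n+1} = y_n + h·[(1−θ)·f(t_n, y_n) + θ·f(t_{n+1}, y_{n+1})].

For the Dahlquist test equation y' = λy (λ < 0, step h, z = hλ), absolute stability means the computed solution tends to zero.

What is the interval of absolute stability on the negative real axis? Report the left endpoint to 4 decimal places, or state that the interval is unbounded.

On y'=λy, z=hλ:
  y_{n+1} = y_n + z·[3/7·y_n + 4/7·y_{n+1}] ⇒ (1 − 4/7z)y_{n+1} = (1 + 3/7z)y_n
  R(z) = (1 + 3/7z)/(1 − 4/7z).

Solve |R(x)|<1 on ℝ⁻.
x=-1.2: |R|=0.2881
x=-2: |R|=0.0667
x=-10: |R|=0.4894
x=-100: |R|=0.7199
θ=4/7≥1/2 ⇒ |1+3/7x|<|1−4/7x| ∀x<0 ⇒ stable on all of ℝ⁻.

interval (−∞, 0).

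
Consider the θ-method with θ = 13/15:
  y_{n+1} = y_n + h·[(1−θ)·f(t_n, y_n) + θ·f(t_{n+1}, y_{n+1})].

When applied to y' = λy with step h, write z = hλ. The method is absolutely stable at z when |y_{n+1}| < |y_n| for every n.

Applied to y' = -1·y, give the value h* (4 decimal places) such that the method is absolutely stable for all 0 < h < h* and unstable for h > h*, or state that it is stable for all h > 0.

Set f=λy, z=hλ:
  y_{n+1} = y_n + z·[2/15·y_n + 13/15·y_{n+1}] ⇒ (1 − 13/15z)y_{n+1} = (1 + 2/15z)y_n
  R(z) = (1 + 2/15z)/(1 − 13/15z).

Solve |R(x)|<1 on ℝ⁻.
x=-1.34: |R|=0.3800
x=-2: |R|=0.2683
x=-10: |R|=0.0345
x=-100: |R|=0.1407
θ=13/15≥1/2 ⇒ |1+2/15x|<|1−13/15x| ∀x<0 ⇒ stable on all of ℝ⁻.

unbounded; (−∞, 0). Any h>0 works for λ=-1.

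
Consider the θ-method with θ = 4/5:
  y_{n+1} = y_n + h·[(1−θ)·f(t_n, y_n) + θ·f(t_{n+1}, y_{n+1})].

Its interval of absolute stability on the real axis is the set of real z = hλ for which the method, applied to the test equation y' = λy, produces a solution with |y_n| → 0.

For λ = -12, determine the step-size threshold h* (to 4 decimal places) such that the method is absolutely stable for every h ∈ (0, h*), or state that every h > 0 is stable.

Set f=λy, z=hλ:
  y_{n+1} = y_n + z·[1/5·y_n + 4/5·y_{n+1}] ⇒ (1 − 4/5z)y_{n+1} = (1 + 1/5z)y_n
  so R(z) = (1 + 1/5z)/(1 − 4/5z).

Solve |R(x)|<1 on ℝ⁻.
x=-1.37: |R|=0.3464
x=-2: |R|=0.2308
x=-10: |R|=0.1111
x=-100: |R|=0.2346
θ=4/5≥1/2 ⇒ |1+1/5x|<|1−4/5x| ∀x<0 ⇒ interval (−∞,0).

unbounded; (−∞, 0). Any h>0 works for λ=-12.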